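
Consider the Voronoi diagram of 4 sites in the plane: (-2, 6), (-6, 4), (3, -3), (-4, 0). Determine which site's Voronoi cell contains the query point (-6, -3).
Nearest site = (-4, 0)

The Voronoi cell of site s contains exactly those query points closer to s than to any other site. Compute squared distances from q = (-6, -3) to each site:
  (-4 − -6)² + (0 − -3)² = 13
  (-6 − -6)² + (4 − -3)² = 49
  (3 − -6)² + (-3 − -3)² = 81
  (-2 − -6)² + (6 − -3)² = 97
Minimum is attained by (-4, 0), so q lies in its Voronoi cell.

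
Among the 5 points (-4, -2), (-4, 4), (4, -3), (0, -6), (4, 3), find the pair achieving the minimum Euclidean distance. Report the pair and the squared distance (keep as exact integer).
Pair = ((4, -3), (0, -6)); squared distance = 25

Compute all C(5, 2) = 10 pairwise squared distances (x_i − x_j)² + (y_i − y_j)². The minimum is 25, attained by the pair ((4, -3), (0, -6)).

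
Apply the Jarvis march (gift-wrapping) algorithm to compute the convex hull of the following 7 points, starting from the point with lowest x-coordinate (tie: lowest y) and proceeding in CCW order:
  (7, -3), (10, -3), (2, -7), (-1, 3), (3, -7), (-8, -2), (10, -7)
Hull (CCW) = [(-8, -2), (2, -7), (10, -7), (10, -3), (-1, 3)]

Jarvis march: at each step, from the current hull vertex p, select the next vertex q as the point such that every other point lies strictly to the left of (or on) the directed line p → q. (Equivalently: for every other point r, the cross product (q − p) × (r − p) ≥ 0.)
Starting point (lowest x, tie lowest y): (-8, -2). Wrap until returning to start. Resulting hull: (-8, -2), (2, -7), (10, -7), (10, -3), (-1, 3).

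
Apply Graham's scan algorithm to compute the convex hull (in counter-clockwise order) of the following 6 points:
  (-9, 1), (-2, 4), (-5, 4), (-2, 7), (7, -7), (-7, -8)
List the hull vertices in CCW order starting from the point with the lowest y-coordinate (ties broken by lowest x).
Hull (CCW) = [(-7, -8), (7, -7), (-2, 7), (-9, 1)]

Graham scan procedure:
  1. Find the pivot p₀ = point with lowest y (tie → lowest x): (-7, -8).
  2. Sort the remaining points by polar angle around p₀.
  3. Walk through sorted points, maintaining a stack; pop the top while the last three entries make a non-left turn (cross product ≤ 0).
  4. Final stack is the convex hull in CCW order: (-7, -8), (7, -7), (-2, 7), (-9, 1).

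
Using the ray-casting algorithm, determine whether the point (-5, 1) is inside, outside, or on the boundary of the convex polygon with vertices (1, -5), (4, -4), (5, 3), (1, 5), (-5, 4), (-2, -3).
The point (-5, 1) lies strictly outside the polygon

Cast a horizontal ray to the right from the query point and count how many polygon edges it crosses (each edge strictly once or zero times, handled with the usual half-open convention). 
Parity of crossings → even ⇒ outside.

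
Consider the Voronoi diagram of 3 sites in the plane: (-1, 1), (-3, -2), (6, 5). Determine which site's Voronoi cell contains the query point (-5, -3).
Nearest site = (-3, -2)

The Voronoi cell of site s contains exactly those query points closer to s than to any other site. Compute squared distances from q = (-5, -3) to each site:
  (-3 − -5)² + (-2 − -3)² = 5
  (-1 − -5)² + (1 − -3)² = 32
  (6 − -5)² + (5 − -3)² = 185
Minimum is attained by (-3, -2), so q lies in its Voronoi cell.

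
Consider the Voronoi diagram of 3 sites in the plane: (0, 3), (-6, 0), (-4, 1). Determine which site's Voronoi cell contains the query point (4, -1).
Nearest site = (0, 3)

The Voronoi cell of site s contains exactly those query points closer to s than to any other site. Compute squared distances from q = (4, -1) to each site:
  (0 − 4)² + (3 − -1)² = 32
  (-4 − 4)² + (1 − -1)² = 68
  (-6 − 4)² + (0 − -1)² = 101
Minimum is attained by (0, 3), so q lies in its Voronoi cell.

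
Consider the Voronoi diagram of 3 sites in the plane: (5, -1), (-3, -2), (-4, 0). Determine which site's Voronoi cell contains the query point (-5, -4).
Nearest site = (-3, -2)

The Voronoi cell of site s contains exactly those query points closer to s than to any other site. Compute squared distances from q = (-5, -4) to each site:
  (-3 − -5)² + (-2 − -4)² = 8
  (-4 − -5)² + (0 − -4)² = 17
  (5 − -5)² + (-1 − -4)² = 109
Minimum is attained by (-3, -2), so q lies in its Voronoi cell.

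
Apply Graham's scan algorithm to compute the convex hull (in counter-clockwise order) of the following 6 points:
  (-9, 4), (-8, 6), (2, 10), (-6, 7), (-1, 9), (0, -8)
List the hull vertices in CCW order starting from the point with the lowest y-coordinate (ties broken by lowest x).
Hull (CCW) = [(0, -8), (2, 10), (-1, 9), (-6, 7), (-8, 6), (-9, 4)]

Graham scan procedure:
  1. Find the pivot p₀ = point with lowest y (tie → lowest x): (0, -8).
  2. Sort the remaining points by polar angle around p₀.
  3. Walk through sorted points, maintaining a stack; pop the top while the last three entries make a non-left turn (cross product ≤ 0).
  4. Final stack is the convex hull in CCW order: (0, -8), (2, 10), (-1, 9), (-6, 7), (-8, 6), (-9, 4).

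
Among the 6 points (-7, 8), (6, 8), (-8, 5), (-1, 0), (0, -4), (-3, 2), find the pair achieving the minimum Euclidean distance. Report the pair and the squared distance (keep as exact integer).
Pair = ((-1, 0), (-3, 2)); squared distance = 8

Compute all C(6, 2) = 15 pairwise squared distances (x_i − x_j)² + (y_i − y_j)². The minimum is 8, attained by the pair ((-1, 0), (-3, 2)).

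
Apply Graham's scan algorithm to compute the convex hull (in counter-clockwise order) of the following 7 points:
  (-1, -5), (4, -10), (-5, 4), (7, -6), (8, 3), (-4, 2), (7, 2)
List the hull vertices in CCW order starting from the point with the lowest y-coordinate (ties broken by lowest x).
Hull (CCW) = [(4, -10), (7, -6), (8, 3), (-5, 4), (-1, -5)]

Graham scan procedure:
  1. Find the pivot p₀ = point with lowest y (tie → lowest x): (4, -10).
  2. Sort the remaining points by polar angle around p₀.
  3. Walk through sorted points, maintaining a stack; pop the top while the last three entries make a non-left turn (cross product ≤ 0).
  4. Final stack is the convex hull in CCW order: (4, -10), (7, -6), (8, 3), (-5, 4), (-1, -5).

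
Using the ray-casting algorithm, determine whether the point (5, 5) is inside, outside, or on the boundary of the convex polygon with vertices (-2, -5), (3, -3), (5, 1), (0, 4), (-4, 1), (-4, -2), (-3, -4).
The point (5, 5) lies strictly outside the polygon

Cast a horizontal ray to the right from the query point and count how many polygon edges it crosses (each edge strictly once or zero times, handled with the usual half-open convention). 
Parity of crossings → even ⇒ outside.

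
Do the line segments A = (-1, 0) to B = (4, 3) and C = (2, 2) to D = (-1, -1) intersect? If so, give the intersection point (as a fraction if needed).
Yes; intersection at (3/2, 3/2) (t = 1/2 on AB, s = 1/6 on CD)

Parametrize AB as A + t(B − A) = (-1 + 5 t, 0 + 3 t) and CD as C + s(D − C) = (2 + -3 s, 2 + -3 s). Solve the linear system for (t, s). Determinant = 6 ≠ 0, so a unique intersection of the containing lines exists. Solution: t = 1/2, s = 1/6 — both in [0, 1], so the segments cross. Intersection point: (3/2, 3/2).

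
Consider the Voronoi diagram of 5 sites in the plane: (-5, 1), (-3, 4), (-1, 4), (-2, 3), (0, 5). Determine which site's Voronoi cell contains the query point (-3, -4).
Nearest site = (-5, 1)

The Voronoi cell of site s contains exactly those query points closer to s than to any other site. Compute squared distances from q = (-3, -4) to each site:
  (-5 − -3)² + (1 − -4)² = 29
  (-2 − -3)² + (3 − -4)² = 50
  (-3 − -3)² + (4 − -4)² = 64
  (-1 − -3)² + (4 − -4)² = 68
  (0 − -3)² + (5 − -4)² = 90
Minimum is attained by (-5, 1), so q lies in its Voronoi cell.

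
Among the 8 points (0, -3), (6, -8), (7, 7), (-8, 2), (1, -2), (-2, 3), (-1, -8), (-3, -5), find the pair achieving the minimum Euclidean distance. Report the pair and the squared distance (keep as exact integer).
Pair = ((0, -3), (1, -2)); squared distance = 2

Compute all C(8, 2) = 28 pairwise squared distances (x_i − x_j)² + (y_i − y_j)². The minimum is 2, attained by the pair ((0, -3), (1, -2)).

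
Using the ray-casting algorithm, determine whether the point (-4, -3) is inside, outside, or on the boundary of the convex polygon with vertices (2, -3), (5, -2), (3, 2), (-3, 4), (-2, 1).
The point (-4, -3) lies strictly outside the polygon

Cast a horizontal ray to the right from the query point and count how many polygon edges it crosses (each edge strictly once or zero times, handled with the usual half-open convention). 
Parity of crossings → even ⇒ outside.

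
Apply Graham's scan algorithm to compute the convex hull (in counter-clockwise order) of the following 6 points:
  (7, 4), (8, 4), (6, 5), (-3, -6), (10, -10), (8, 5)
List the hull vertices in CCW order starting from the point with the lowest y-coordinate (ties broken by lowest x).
Hull (CCW) = [(10, -10), (8, 5), (6, 5), (-3, -6)]

Graham scan procedure:
  1. Find the pivot p₀ = point with lowest y (tie → lowest x): (10, -10).
  2. Sort the remaining points by polar angle around p₀.
  3. Walk through sorted points, maintaining a stack; pop the top while the last three entries make a non-left turn (cross product ≤ 0).
  4. Final stack is the convex hull in CCW order: (10, -10), (8, 5), (6, 5), (-3, -6).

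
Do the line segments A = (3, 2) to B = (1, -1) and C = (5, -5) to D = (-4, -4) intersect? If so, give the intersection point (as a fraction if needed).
No (intersection of containing lines falls outside at least one segment)

Parametrize and solve: t = 61/29, s = 20/29. At least one of these is outside [0, 1], so the segments do not intersect.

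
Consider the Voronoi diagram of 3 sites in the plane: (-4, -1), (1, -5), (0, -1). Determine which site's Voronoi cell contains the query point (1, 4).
Nearest site = (0, -1)

The Voronoi cell of site s contains exactly those query points closer to s than to any other site. Compute squared distances from q = (1, 4) to each site:
  (0 − 1)² + (-1 − 4)² = 26
  (-4 − 1)² + (-1 − 4)² = 50
  (1 − 1)² + (-5 − 4)² = 81
Minimum is attained by (0, -1), so q lies in its Voronoi cell.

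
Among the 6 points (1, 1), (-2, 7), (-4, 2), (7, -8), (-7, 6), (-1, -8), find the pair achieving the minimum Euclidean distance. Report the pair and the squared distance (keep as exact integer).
Pair = ((-4, 2), (-7, 6)); squared distance = 25

Compute all C(6, 2) = 15 pairwise squared distances (x_i − x_j)² + (y_i − y_j)². The minimum is 25, attained by the pair ((-4, 2), (-7, 6)).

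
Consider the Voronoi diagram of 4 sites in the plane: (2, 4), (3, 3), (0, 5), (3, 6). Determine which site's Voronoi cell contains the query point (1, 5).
Nearest site = (0, 5)

The Voronoi cell of site s contains exactly those query points closer to s than to any other site. Compute squared distances from q = (1, 5) to each site:
  (0 − 1)² + (5 − 5)² = 1
  (2 − 1)² + (4 − 5)² = 2
  (3 − 1)² + (6 − 5)² = 5
  (3 − 1)² + (3 − 5)² = 8
Minimum is attained by (0, 5), so q lies in its Voronoi cell.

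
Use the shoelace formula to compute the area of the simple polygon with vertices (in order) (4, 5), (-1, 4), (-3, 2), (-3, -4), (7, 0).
Area = 56

Shoelace formula: Area = (1/2) |Σ_i (x_i · y_{i+1} − x_{i+1} · y_i)| (indices mod n). Compute each cross term:
  (4)(4) − (-1)(5) = 21
  (-1)(2) − (-3)(4) = 10
  (-3)(-4) − (-3)(2) = 18
  (-3)(0) − (7)(-4) = 28
  (7)(5) − (4)(0) = 35
Sum = 112, so (signed) Area = 112/2 = 56, |Area| = 56.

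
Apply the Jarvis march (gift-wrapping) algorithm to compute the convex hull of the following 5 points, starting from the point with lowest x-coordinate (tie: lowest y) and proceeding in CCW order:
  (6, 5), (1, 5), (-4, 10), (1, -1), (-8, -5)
Hull (CCW) = [(-8, -5), (1, -1), (6, 5), (-4, 10)]

Jarvis march: at each step, from the current hull vertex p, select the next vertex q as the point such that every other point lies strictly to the left of (or on) the directed line p → q. (Equivalently: for every other point r, the cross product (q − p) × (r − p) ≥ 0.)
Starting point (lowest x, tie lowest y): (-8, -5). Wrap until returning to start. Resulting hull: (-8, -5), (1, -1), (6, 5), (-4, 10).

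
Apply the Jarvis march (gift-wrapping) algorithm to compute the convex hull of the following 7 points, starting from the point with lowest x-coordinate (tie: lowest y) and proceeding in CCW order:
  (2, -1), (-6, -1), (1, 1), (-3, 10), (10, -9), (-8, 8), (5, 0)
Hull (CCW) = [(-8, 8), (-6, -1), (10, -9), (5, 0), (-3, 10)]

Jarvis march: at each step, from the current hull vertex p, select the next vertex q as the point such that every other point lies strictly to the left of (or on) the directed line p → q. (Equivalently: for every other point r, the cross product (q − p) × (r − p) ≥ 0.)
Starting point (lowest x, tie lowest y): (-8, 8). Wrap until returning to start. Resulting hull: (-8, 8), (-6, -1), (10, -9), (5, 0), (-3, 10).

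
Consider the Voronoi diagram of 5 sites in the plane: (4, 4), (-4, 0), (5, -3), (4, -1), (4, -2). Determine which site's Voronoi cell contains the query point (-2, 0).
Nearest site = (-4, 0)

The Voronoi cell of site s contains exactly those query points closer to s than to any other site. Compute squared distances from q = (-2, 0) to each site:
  (-4 − -2)² + (0 − 0)² = 4
  (4 − -2)² + (-1 − 0)² = 37
  (4 − -2)² + (-2 − 0)² = 40
  (4 − -2)² + (4 − 0)² = 52
  (5 − -2)² + (-3 − 0)² = 58
Minimum is attained by (-4, 0), so q lies in its Voronoi cell.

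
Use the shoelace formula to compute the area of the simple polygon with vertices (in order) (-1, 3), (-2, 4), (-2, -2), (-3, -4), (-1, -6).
Area = 21/2

Shoelace formula: Area = (1/2) |Σ_i (x_i · y_{i+1} − x_{i+1} · y_i)| (indices mod n). Compute each cross term:
  (-1)(4) − (-2)(3) = 2
  (-2)(-2) − (-2)(4) = 12
  (-2)(-4) − (-3)(-2) = 2
  (-3)(-6) − (-1)(-4) = 14
  (-1)(3) − (-1)(-6) = -9
Sum = 21, so (signed) Area = 21/2 = 21/2, |Area| = 21/2.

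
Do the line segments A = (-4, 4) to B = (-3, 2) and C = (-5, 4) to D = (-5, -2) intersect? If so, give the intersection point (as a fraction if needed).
No (intersection of containing lines falls outside at least one segment)

Parametrize and solve: t = -1, s = -1/3. At least one of these is outside [0, 1], so the segments do not intersect.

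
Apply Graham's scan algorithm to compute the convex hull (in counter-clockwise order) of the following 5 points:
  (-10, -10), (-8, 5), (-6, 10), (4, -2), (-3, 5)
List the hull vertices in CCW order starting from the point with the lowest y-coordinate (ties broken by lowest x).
Hull (CCW) = [(-10, -10), (4, -2), (-6, 10), (-8, 5)]

Graham scan procedure:
  1. Find the pivot p₀ = point with lowest y (tie → lowest x): (-10, -10).
  2. Sort the remaining points by polar angle around p₀.
  3. Walk through sorted points, maintaining a stack; pop the top while the last three entries make a non-left turn (cross product ≤ 0).
  4. Final stack is the convex hull in CCW order: (-10, -10), (4, -2), (-6, 10), (-8, 5).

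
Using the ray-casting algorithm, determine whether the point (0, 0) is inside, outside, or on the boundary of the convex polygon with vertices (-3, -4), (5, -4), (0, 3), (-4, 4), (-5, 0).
The point (0, 0) lies strictly inside the polygon

Cast a horizontal ray to the right from the query point and count how many polygon edges it crosses (each edge strictly once or zero times, handled with the usual half-open convention). 
Parity of crossings → odd ⇒ inside.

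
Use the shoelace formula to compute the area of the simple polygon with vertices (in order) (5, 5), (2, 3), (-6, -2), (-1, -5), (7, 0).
Area = 117/2

Shoelace formula: Area = (1/2) |Σ_i (x_i · y_{i+1} − x_{i+1} · y_i)| (indices mod n). Compute each cross term:
  (5)(3) − (2)(5) = 5
  (2)(-2) − (-6)(3) = 14
  (-6)(-5) − (-1)(-2) = 28
  (-1)(0) − (7)(-5) = 35
  (7)(5) − (5)(0) = 35
Sum = 117, so (signed) Area = 117/2 = 117/2, |Area| = 117/2.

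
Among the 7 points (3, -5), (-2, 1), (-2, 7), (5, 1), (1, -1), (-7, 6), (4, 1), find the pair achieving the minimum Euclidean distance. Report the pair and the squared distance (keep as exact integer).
Pair = ((5, 1), (4, 1)); squared distance = 1

Compute all C(7, 2) = 21 pairwise squared distances (x_i − x_j)² + (y_i − y_j)². The minimum is 1, attained by the pair ((5, 1), (4, 1)).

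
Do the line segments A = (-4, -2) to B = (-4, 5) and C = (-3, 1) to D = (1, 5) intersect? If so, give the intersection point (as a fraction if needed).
No (intersection of containing lines falls outside at least one segment)

Parametrize and solve: t = 2/7, s = -1/4. At least one of these is outside [0, 1], so the segments do not intersect.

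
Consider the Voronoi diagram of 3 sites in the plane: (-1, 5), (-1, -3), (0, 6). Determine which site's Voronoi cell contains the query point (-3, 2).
Nearest site = (-1, 5)

The Voronoi cell of site s contains exactly those query points closer to s than to any other site. Compute squared distances from q = (-3, 2) to each site:
  (-1 − -3)² + (5 − 2)² = 13
  (0 − -3)² + (6 − 2)² = 25
  (-1 − -3)² + (-3 − 2)² = 29
Minimum is attained by (-1, 5), so q lies in its Voronoi cell.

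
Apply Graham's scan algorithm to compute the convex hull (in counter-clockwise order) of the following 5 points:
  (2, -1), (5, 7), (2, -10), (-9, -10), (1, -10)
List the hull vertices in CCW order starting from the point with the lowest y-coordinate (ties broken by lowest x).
Hull (CCW) = [(-9, -10), (2, -10), (5, 7)]

Graham scan procedure:
  1. Find the pivot p₀ = point with lowest y (tie → lowest x): (-9, -10).
  2. Sort the remaining points by polar angle around p₀.
  3. Walk through sorted points, maintaining a stack; pop the top while the last three entries make a non-left turn (cross product ≤ 0).
  4. Final stack is the convex hull in CCW order: (-9, -10), (2, -10), (5, 7).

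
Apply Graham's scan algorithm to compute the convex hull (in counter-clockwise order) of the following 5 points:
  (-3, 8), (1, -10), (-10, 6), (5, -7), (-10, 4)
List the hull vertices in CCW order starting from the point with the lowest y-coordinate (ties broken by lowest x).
Hull (CCW) = [(1, -10), (5, -7), (-3, 8), (-10, 6), (-10, 4)]

Graham scan procedure:
  1. Find the pivot p₀ = point with lowest y (tie → lowest x): (1, -10).
  2. Sort the remaining points by polar angle around p₀.
  3. Walk through sorted points, maintaining a stack; pop the top while the last three entries make a non-left turn (cross product ≤ 0).
  4. Final stack is the convex hull in CCW order: (1, -10), (5, -7), (-3, 8), (-10, 6), (-10, 4).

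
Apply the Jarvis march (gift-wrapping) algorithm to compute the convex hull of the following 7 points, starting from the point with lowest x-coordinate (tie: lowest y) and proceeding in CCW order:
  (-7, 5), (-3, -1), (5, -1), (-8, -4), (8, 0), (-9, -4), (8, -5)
Hull (CCW) = [(-9, -4), (8, -5), (8, 0), (-7, 5)]

Jarvis march: at each step, from the current hull vertex p, select the next vertex q as the point such that every other point lies strictly to the left of (or on) the directed line p → q. (Equivalently: for every other point r, the cross product (q − p) × (r − p) ≥ 0.)
Starting point (lowest x, tie lowest y): (-9, -4). Wrap until returning to start. Resulting hull: (-9, -4), (8, -5), (8, 0), (-7, 5).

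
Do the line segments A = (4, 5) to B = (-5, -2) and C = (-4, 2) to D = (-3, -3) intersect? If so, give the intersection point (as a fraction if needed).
Yes; intersection at (-179/52, -41/52) (t = 43/52 on AB, s = 29/52 on CD)

Parametrize AB as A + t(B − A) = (4 + -9 t, 5 + -7 t) and CD as C + s(D − C) = (-4 + 1 s, 2 + -5 s). Solve the linear system for (t, s). Determinant = -52 ≠ 0, so a unique intersection of the containing lines exists. Solution: t = 43/52, s = 29/52 — both in [0, 1], so the segments cross. Intersection point: (-179/52, -41/52).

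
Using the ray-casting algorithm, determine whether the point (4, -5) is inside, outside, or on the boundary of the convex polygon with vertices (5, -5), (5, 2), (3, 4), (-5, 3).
The point (4, -5) lies strictly outside the polygon

Cast a horizontal ray to the right from the query point and count how many polygon edges it crosses (each edge strictly once or zero times, handled with the usual half-open convention). 
Parity of crossings → even ⇒ outside.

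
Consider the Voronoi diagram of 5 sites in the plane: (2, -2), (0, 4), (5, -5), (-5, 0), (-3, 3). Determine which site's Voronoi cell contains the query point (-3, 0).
Nearest site = (-5, 0)

The Voronoi cell of site s contains exactly those query points closer to s than to any other site. Compute squared distances from q = (-3, 0) to each site:
  (-5 − -3)² + (0 − 0)² = 4
  (-3 − -3)² + (3 − 0)² = 9
  (0 − -3)² + (4 − 0)² = 25
  (2 − -3)² + (-2 − 0)² = 29
  (5 − -3)² + (-5 − 0)² = 89
Minimum is attained by (-5, 0), so q lies in its Voronoi cell.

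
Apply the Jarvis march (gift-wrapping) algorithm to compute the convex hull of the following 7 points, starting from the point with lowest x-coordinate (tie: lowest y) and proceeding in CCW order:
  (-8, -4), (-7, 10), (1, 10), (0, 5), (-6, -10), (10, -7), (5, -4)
Hull (CCW) = [(-8, -4), (-6, -10), (10, -7), (1, 10), (-7, 10)]

Jarvis march: at each step, from the current hull vertex p, select the next vertex q as the point such that every other point lies strictly to the left of (or on) the directed line p → q. (Equivalently: for every other point r, the cross product (q − p) × (r − p) ≥ 0.)
Starting point (lowest x, tie lowest y): (-8, -4). Wrap until returning to start. Resulting hull: (-8, -4), (-6, -10), (10, -7), (1, 10), (-7, 10).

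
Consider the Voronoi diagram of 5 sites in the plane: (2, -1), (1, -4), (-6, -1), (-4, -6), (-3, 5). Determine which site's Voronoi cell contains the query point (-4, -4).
Nearest site = (-4, -6)

The Voronoi cell of site s contains exactly those query points closer to s than to any other site. Compute squared distances from q = (-4, -4) to each site:
  (-4 − -4)² + (-6 − -4)² = 4
  (-6 − -4)² + (-1 − -4)² = 13
  (1 − -4)² + (-4 − -4)² = 25
  (2 − -4)² + (-1 − -4)² = 45
  (-3 − -4)² + (5 − -4)² = 82
Minimum is attained by (-4, -6), so q lies in its Voronoi cell.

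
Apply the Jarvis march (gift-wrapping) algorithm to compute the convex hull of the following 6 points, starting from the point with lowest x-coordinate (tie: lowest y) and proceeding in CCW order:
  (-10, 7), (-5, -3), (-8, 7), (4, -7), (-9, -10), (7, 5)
Hull (CCW) = [(-10, 7), (-9, -10), (4, -7), (7, 5), (-8, 7)]

Jarvis march: at each step, from the current hull vertex p, select the next vertex q as the point such that every other point lies strictly to the left of (or on) the directed line p → q. (Equivalently: for every other point r, the cross product (q − p) × (r − p) ≥ 0.)
Starting point (lowest x, tie lowest y): (-10, 7). Wrap until returning to start. Resulting hull: (-10, 7), (-9, -10), (4, -7), (7, 5), (-8, 7).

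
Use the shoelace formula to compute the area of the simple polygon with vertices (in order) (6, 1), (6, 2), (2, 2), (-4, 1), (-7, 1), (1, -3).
Area = 33

Shoelace formula: Area = (1/2) |Σ_i (x_i · y_{i+1} − x_{i+1} · y_i)| (indices mod n). Compute each cross term:
  (6)(2) − (6)(1) = 6
  (6)(2) − (2)(2) = 8
  (2)(1) − (-4)(2) = 10
  (-4)(1) − (-7)(1) = 3
  (-7)(-3) − (1)(1) = 20
  (1)(1) − (6)(-3) = 19
Sum = 66, so (signed) Area = 66/2 = 33, |Area| = 33.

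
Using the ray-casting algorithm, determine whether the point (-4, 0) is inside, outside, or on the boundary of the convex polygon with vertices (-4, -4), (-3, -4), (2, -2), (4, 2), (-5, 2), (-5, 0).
The point (-4, 0) lies strictly inside the polygon

Cast a horizontal ray to the right from the query point and count how many polygon edges it crosses (each edge strictly once or zero times, handled with the usual half-open convention). 
Parity of crossings → odd ⇒ inside.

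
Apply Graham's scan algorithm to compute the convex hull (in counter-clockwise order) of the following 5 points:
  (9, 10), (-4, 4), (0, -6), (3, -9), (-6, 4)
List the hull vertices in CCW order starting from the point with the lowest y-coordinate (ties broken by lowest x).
Hull (CCW) = [(3, -9), (9, 10), (-6, 4), (0, -6)]

Graham scan procedure:
  1. Find the pivot p₀ = point with lowest y (tie → lowest x): (3, -9).
  2. Sort the remaining points by polar angle around p₀.
  3. Walk through sorted points, maintaining a stack; pop the top while the last three entries make a non-left turn (cross product ≤ 0).
  4. Final stack is the convex hull in CCW order: (3, -9), (9, 10), (-6, 4), (0, -6).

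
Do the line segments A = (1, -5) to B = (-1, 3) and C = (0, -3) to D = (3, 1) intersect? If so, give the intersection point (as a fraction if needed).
Yes; intersection at (3/8, -5/2) (t = 5/16 on AB, s = 1/8 on CD)

Parametrize AB as A + t(B − A) = (1 + -2 t, -5 + 8 t) and CD as C + s(D − C) = (0 + 3 s, -3 + 4 s). Solve the linear system for (t, s). Determinant = 32 ≠ 0, so a unique intersection of the containing lines exists. Solution: t = 5/16, s = 1/8 — both in [0, 1], so the segments cross. Intersection point: (3/8, -5/2).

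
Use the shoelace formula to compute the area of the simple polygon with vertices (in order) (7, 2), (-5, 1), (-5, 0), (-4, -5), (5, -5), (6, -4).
Area = 71

Shoelace formula: Area = (1/2) |Σ_i (x_i · y_{i+1} − x_{i+1} · y_i)| (indices mod n). Compute each cross term:
  (7)(1) − (-5)(2) = 17
  (-5)(0) − (-5)(1) = 5
  (-5)(-5) − (-4)(0) = 25
  (-4)(-5) − (5)(-5) = 45
  (5)(-4) − (6)(-5) = 10
  (6)(2) − (7)(-4) = 40
Sum = 142, so (signed) Area = 142/2 = 71, |Area| = 71.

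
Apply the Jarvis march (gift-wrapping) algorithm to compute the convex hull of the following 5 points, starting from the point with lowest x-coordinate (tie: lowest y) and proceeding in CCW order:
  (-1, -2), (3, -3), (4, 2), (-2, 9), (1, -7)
Hull (CCW) = [(-2, 9), (-1, -2), (1, -7), (3, -3), (4, 2)]

Jarvis march: at each step, from the current hull vertex p, select the next vertex q as the point such that every other point lies strictly to the left of (or on) the directed line p → q. (Equivalently: for every other point r, the cross product (q − p) × (r − p) ≥ 0.)
Starting point (lowest x, tie lowest y): (-2, 9). Wrap until returning to start. Resulting hull: (-2, 9), (-1, -2), (1, -7), (3, -3), (4, 2).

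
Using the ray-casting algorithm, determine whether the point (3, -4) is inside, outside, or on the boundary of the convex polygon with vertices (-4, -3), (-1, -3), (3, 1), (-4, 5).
The point (3, -4) lies strictly outside the polygon

Cast a horizontal ray to the right from the query point and count how many polygon edges it crosses (each edge strictly once or zero times, handled with the usual half-open convention). 
Parity of crossings → even ⇒ outside.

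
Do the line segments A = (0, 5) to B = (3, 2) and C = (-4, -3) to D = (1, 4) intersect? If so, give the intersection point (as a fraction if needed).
Yes; intersection at (1, 4) (t = 1/3 on AB, s = 1 on CD)

Parametrize AB as A + t(B − A) = (0 + 3 t, 5 + -3 t) and CD as C + s(D − C) = (-4 + 5 s, -3 + 7 s). Solve the linear system for (t, s). Determinant = -36 ≠ 0, so a unique intersection of the containing lines exists. Solution: t = 1/3, s = 1 — both in [0, 1], so the segments cross. Intersection point: (1, 4).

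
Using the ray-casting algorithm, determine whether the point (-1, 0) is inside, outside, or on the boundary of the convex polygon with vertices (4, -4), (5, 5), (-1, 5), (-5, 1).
The point (-1, 0) lies strictly inside the polygon

Cast a horizontal ray to the right from the query point and count how many polygon edges it crosses (each edge strictly once or zero times, handled with the usual half-open convention). 
Parity of crossings → odd ⇒ inside.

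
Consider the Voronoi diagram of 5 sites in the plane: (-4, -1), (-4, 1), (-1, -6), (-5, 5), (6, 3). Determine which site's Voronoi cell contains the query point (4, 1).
Nearest site = (6, 3)

The Voronoi cell of site s contains exactly those query points closer to s than to any other site. Compute squared distances from q = (4, 1) to each site:
  (6 − 4)² + (3 − 1)² = 8
  (-4 − 4)² + (1 − 1)² = 64
  (-4 − 4)² + (-1 − 1)² = 68
  (-1 − 4)² + (-6 − 1)² = 74
  (-5 − 4)² + (5 − 1)² = 97
Minimum is attained by (6, 3), so q lies in its Voronoi cell.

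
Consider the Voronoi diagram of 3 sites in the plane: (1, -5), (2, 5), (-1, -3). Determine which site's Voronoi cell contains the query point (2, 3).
Nearest site = (2, 5)

The Voronoi cell of site s contains exactly those query points closer to s than to any other site. Compute squared distances from q = (2, 3) to each site:
  (2 − 2)² + (5 − 3)² = 4
  (-1 − 2)² + (-3 − 3)² = 45
  (1 − 2)² + (-5 − 3)² = 65
Minimum is attained by (2, 5), so q lies in its Voronoi cell.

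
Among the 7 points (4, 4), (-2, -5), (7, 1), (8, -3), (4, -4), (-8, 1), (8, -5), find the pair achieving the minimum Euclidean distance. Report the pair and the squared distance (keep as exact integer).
Pair = ((8, -3), (8, -5)); squared distance = 4

Compute all C(7, 2) = 21 pairwise squared distances (x_i − x_j)² + (y_i − y_j)². The minimum is 4, attained by the pair ((8, -3), (8, -5)).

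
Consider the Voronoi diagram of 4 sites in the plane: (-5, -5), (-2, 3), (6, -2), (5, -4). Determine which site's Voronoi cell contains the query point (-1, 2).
Nearest site = (-2, 3)

The Voronoi cell of site s contains exactly those query points closer to s than to any other site. Compute squared distances from q = (-1, 2) to each site:
  (-2 − -1)² + (3 − 2)² = 2
  (-5 − -1)² + (-5 − 2)² = 65
  (6 − -1)² + (-2 − 2)² = 65
  (5 − -1)² + (-4 − 2)² = 72
Minimum is attained by (-2, 3), so q lies in its Voronoi cell.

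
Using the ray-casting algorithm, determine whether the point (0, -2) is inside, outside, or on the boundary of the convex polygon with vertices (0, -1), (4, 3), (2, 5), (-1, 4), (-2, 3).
The point (0, -2) lies strictly outside the polygon

Cast a horizontal ray to the right from the query point and count how many polygon edges it crosses (each edge strictly once or zero times, handled with the usual half-open convention). 
Parity of crossings → even ⇒ outside.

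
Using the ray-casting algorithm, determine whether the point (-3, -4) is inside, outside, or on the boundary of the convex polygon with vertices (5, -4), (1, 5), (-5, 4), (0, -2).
The point (-3, -4) lies strictly outside the polygon

Cast a horizontal ray to the right from the query point and count how many polygon edges it crosses (each edge strictly once or zero times, handled with the usual half-open convention). 
Parity of crossings → even ⇒ outside.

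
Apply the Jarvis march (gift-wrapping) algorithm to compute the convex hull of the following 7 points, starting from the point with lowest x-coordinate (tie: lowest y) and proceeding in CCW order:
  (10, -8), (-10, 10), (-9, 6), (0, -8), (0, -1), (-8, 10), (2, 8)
Hull (CCW) = [(-10, 10), (-9, 6), (0, -8), (10, -8), (2, 8), (-8, 10)]

Jarvis march: at each step, from the current hull vertex p, select the next vertex q as the point such that every other point lies strictly to the left of (or on) the directed line p → q. (Equivalently: for every other point r, the cross product (q − p) × (r − p) ≥ 0.)
Starting point (lowest x, tie lowest y): (-10, 10). Wrap until returning to start. Resulting hull: (-10, 10), (-9, 6), (0, -8), (10, -8), (2, 8), (-8, 10).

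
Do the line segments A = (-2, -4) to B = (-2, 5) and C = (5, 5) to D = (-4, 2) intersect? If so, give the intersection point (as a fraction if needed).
Yes; intersection at (-2, 8/3) (t = 20/27 on AB, s = 7/9 on CD)

Parametrize AB as A + t(B − A) = (-2 + 0 t, -4 + 9 t) and CD as C + s(D − C) = (5 + -9 s, 5 + -3 s). Solve the linear system for (t, s). Determinant = -81 ≠ 0, so a unique intersection of the containing lines exists. Solution: t = 20/27, s = 7/9 — both in [0, 1], so the segments cross. Intersection point: (-2, 8/3).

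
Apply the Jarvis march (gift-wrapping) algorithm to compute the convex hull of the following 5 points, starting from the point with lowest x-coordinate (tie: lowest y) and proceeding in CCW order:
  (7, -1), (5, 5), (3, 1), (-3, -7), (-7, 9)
Hull (CCW) = [(-7, 9), (-3, -7), (7, -1), (5, 5)]

Jarvis march: at each step, from the current hull vertex p, select the next vertex q as the point such that every other point lies strictly to the left of (or on) the directed line p → q. (Equivalently: for every other point r, the cross product (q − p) × (r − p) ≥ 0.)
Starting point (lowest x, tie lowest y): (-7, 9). Wrap until returning to start. Resulting hull: (-7, 9), (-3, -7), (7, -1), (5, 5).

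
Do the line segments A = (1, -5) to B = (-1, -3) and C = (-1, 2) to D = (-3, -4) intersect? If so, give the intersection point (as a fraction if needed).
No (intersection of containing lines falls outside at least one segment)

Parametrize and solve: t = 13/8, s = 5/8. At least one of these is outside [0, 1], so the segments do not intersect.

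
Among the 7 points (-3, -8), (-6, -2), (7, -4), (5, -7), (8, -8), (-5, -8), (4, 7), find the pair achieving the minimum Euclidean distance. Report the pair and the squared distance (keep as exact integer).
Pair = ((-3, -8), (-5, -8)); squared distance = 4

Compute all C(7, 2) = 21 pairwise squared distances (x_i − x_j)² + (y_i − y_j)². The minimum is 4, attained by the pair ((-3, -8), (-5, -8)).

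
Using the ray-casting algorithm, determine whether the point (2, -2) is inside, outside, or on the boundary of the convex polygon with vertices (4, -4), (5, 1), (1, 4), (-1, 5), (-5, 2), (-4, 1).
The point (2, -2) lies strictly inside the polygon

Cast a horizontal ray to the right from the query point and count how many polygon edges it crosses (each edge strictly once or zero times, handled with the usual half-open convention). 
Parity of crossings → odd ⇒ inside.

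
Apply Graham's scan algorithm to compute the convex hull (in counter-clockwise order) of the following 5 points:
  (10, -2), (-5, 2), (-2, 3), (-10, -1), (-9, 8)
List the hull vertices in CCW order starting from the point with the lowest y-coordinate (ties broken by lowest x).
Hull (CCW) = [(10, -2), (-9, 8), (-10, -1)]

Graham scan procedure:
  1. Find the pivot p₀ = point with lowest y (tie → lowest x): (10, -2).
  2. Sort the remaining points by polar angle around p₀.
  3. Walk through sorted points, maintaining a stack; pop the top while the last three entries make a non-left turn (cross product ≤ 0).
  4. Final stack is the convex hull in CCW order: (10, -2), (-9, 8), (-10, -1).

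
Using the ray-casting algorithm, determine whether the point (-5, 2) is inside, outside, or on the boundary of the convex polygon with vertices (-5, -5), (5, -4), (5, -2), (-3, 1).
The point (-5, 2) lies strictly outside the polygon

Cast a horizontal ray to the right from the query point and count how many polygon edges it crosses (each edge strictly once or zero times, handled with the usual half-open convention). 
Parity of crossings → even ⇒ outside.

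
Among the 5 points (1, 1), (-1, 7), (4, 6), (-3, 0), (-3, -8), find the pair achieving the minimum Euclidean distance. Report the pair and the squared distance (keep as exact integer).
Pair = ((1, 1), (-3, 0)); squared distance = 17

Compute all C(5, 2) = 10 pairwise squared distances (x_i − x_j)² + (y_i − y_j)². The minimum is 17, attained by the pair ((1, 1), (-3, 0)).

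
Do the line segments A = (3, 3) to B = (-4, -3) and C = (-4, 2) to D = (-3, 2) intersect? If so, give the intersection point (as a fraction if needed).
No (intersection of containing lines falls outside at least one segment)

Parametrize and solve: t = 1/6, s = 35/6. At least one of these is outside [0, 1], so the segments do not intersect.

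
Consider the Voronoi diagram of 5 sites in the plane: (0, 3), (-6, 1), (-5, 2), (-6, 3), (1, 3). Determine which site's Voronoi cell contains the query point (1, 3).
Nearest site = (1, 3)

The Voronoi cell of site s contains exactly those query points closer to s than to any other site. Compute squared distances from q = (1, 3) to each site:
  (1 − 1)² + (3 − 3)² = 0
  (0 − 1)² + (3 − 3)² = 1
  (-5 − 1)² + (2 − 3)² = 37
  (-6 − 1)² + (3 − 3)² = 49
  (-6 − 1)² + (1 − 3)² = 53
Minimum is attained by (1, 3), so q lies in its Voronoi cell.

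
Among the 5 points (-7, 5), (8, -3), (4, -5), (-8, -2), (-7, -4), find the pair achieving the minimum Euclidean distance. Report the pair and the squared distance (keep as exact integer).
Pair = ((-8, -2), (-7, -4)); squared distance = 5

Compute all C(5, 2) = 10 pairwise squared distances (x_i − x_j)² + (y_i − y_j)². The minimum is 5, attained by the pair ((-8, -2), (-7, -4)).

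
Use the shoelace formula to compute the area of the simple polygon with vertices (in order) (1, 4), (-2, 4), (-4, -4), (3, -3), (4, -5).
Area = 39

Shoelace formula: Area = (1/2) |Σ_i (x_i · y_{i+1} − x_{i+1} · y_i)| (indices mod n). Compute each cross term:
  (1)(4) − (-2)(4) = 12
  (-2)(-4) − (-4)(4) = 24
  (-4)(-3) − (3)(-4) = 24
  (3)(-5) − (4)(-3) = -3
  (4)(4) − (1)(-5) = 21
Sum = 78, so (signed) Area = 78/2 = 39, |Area| = 39.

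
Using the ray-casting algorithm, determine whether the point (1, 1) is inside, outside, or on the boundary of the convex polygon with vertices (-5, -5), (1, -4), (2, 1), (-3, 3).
The point (1, 1) lies strictly inside the polygon

Cast a horizontal ray to the right from the query point and count how many polygon edges it crosses (each edge strictly once or zero times, handled with the usual half-open convention). 
Parity of crossings → odd ⇒ inside.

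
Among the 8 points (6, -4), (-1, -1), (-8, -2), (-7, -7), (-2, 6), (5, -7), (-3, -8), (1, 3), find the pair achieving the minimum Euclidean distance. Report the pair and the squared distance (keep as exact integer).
Pair = ((6, -4), (5, -7)); squared distance = 10

Compute all C(8, 2) = 28 pairwise squared distances (x_i − x_j)² + (y_i − y_j)². The minimum is 10, attained by the pair ((6, -4), (5, -7)).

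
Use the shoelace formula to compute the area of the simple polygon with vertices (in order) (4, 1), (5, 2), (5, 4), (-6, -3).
Area = 14

Shoelace formula: Area = (1/2) |Σ_i (x_i · y_{i+1} − x_{i+1} · y_i)| (indices mod n). Compute each cross term:
  (4)(2) − (5)(1) = 3
  (5)(4) − (5)(2) = 10
  (5)(-3) − (-6)(4) = 9
  (-6)(1) − (4)(-3) = 6
Sum = 28, so (signed) Area = 28/2 = 14, |Area| = 14.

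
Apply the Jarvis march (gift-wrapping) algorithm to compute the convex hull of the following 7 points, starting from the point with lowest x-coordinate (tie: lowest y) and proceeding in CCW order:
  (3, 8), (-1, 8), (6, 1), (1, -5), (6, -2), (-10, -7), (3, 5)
Hull (CCW) = [(-10, -7), (1, -5), (6, -2), (6, 1), (3, 8), (-1, 8)]

Jarvis march: at each step, from the current hull vertex p, select the next vertex q as the point such that every other point lies strictly to the left of (or on) the directed line p → q. (Equivalently: for every other point r, the cross product (q − p) × (r − p) ≥ 0.)
Starting point (lowest x, tie lowest y): (-10, -7). Wrap until returning to start. Resulting hull: (-10, -7), (1, -5), (6, -2), (6, 1), (3, 8), (-1, 8).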